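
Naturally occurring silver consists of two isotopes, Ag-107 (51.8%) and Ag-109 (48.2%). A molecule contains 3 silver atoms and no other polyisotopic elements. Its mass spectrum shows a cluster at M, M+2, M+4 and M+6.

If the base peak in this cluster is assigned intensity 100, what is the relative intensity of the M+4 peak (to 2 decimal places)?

Term probabilities: M 0.1390, M+2 0.3880, M+4 0.3610, M+6 0.1120. Base peak = M+2.
P(M+2) = C(3,1) × 0.518^2 × 0.482^1 = 3 × 0.268324 × 0.4820 = 0.387997 (base)
P(M+4) = C(3,2) × 0.518^1 × 0.482^2 = 3 × 0.5180 × 0.232324 = 0.361031
Relative intensity = 0.361031 / 0.387997 × 100 = 93.05

93.05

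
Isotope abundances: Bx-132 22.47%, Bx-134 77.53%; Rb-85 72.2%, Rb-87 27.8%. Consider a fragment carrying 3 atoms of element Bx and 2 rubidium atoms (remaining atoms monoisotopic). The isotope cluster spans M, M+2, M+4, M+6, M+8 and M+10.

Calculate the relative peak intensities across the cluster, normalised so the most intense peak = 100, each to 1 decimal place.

1.4 : 15.9 : 62.5 : 100.0 : 52.7 : 8.7

Element Bx pattern (n=3): 0.01134512 : 0.1174349 : 0.40519483 : 0.46602515
Rubidium pattern (n=2): 0.521284 : 0.401432 : 0.077284
Convolve the two distributions (both contribute in 2-u steps):
  M: 0.01134512×0.521284 = 0.005914
  M+2: 0.01134512×0.401432 + 0.1174349×0.521284 = 0.065771
  M+4: 0.01134512×0.077284 + 0.1174349×0.401432 + 0.40519483×0.521284 = 0.259241
  M+6: 0.1174349×0.077284 + 0.40519483×0.401432 + 0.46602515×0.521284 = 0.414665
  M+8: 0.40519483×0.077284 + 0.46602515×0.401432 = 0.218392
  M+10: 0.46602515×0.077284 = 0.036016
Scale to base peak (0.414665) = 100: 1.4 : 15.9 : 62.5 : 100.0 : 52.7 : 8.7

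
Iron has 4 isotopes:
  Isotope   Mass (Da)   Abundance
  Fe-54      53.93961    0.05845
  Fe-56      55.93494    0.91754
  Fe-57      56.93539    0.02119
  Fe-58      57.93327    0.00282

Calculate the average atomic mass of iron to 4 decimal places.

The abundance-weighted mean is 0.05845 × 53.93961 + 0.91754 × 55.93494 + 0.02119 × 56.93539 + 0.00282 × 57.93327
= 3.152770 + 51.322545 + 1.206461 + 0.163372 = 55.845148 Da

55.8451 Da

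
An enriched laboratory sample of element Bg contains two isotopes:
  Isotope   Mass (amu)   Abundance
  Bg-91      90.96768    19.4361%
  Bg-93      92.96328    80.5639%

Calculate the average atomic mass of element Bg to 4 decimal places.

92.5754 amu

The abundance-weighted mean is 0.194361 × 90.96768 + 0.805639 × 92.96328
= 17.680569 + 74.894844 = 92.575413 amu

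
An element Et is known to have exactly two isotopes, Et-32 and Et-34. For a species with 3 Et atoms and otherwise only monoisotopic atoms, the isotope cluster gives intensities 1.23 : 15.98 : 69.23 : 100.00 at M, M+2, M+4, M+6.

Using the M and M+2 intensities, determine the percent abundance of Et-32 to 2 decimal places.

18.76%

If p is the fraction of Et that is Et-32, then I(M+2)/I(M) = [C(3,1)·p^2·(1−p)] / p^3 = 3·(1−p)/p = 15.98/1.23 = 12.9919
(1−p)/p = 12.9919/3 = 4.3306  ⇒  p = 1/(1 + 4.3306) = 0.1876
Et-32: 18.76%, Et-34: 81.24%.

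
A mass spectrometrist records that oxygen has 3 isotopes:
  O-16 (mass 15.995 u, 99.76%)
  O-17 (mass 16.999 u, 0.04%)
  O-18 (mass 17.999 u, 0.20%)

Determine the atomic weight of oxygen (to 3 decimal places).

15.999 u

Ar = Σ fᵢ·mᵢ = 0.9976 × 15.995 + 0.0004 × 16.999 + 0.0020 × 17.999
= 15.9566 + 0.0068 + 0.0360 = 15.9994 u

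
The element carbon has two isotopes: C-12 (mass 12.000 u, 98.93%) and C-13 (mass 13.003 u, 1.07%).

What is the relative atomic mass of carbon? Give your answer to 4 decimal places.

Ar = Σ fᵢ·mᵢ = 0.9893 × 12.000 + 0.0107 × 13.003
= 11.87160 + 0.13913 = 12.01073 u

12.0107 u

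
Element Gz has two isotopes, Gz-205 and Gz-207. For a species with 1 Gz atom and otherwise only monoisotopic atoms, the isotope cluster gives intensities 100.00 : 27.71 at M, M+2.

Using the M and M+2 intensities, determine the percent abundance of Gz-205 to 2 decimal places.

78.30%

If p is the fraction of Gz that is Gz-205, then I(M+2)/I(M) = [C(1,1)·p^0·(1−p)] / p^1 = 1·(1−p)/p = 27.71/100.00 = 0.2771
(1−p)/p = 0.2771/1 = 0.2771  ⇒  p = 1/(1 + 0.2771) = 0.7830
Gz-205: 78.30%, Gz-207: 21.70%.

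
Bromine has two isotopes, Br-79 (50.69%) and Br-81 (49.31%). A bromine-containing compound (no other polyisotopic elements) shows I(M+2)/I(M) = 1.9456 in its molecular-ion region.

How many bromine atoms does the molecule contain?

2

The M+2/M ratio from n Br atoms is n · q/p = n · 0.4931/0.5069.
n = 1.9456 × 0.5069/0.4931 = 2.00 ≈ 2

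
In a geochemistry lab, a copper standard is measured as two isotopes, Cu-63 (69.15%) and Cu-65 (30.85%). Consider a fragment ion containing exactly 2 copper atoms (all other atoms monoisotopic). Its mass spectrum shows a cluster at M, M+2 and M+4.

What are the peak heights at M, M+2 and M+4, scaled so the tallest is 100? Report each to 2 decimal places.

Each Cu atom is independently Cu-63 (p = 0.6915) or Cu-65 (q = 0.3085); the cluster is the binomial expansion (p + q)^2.
P(M) = 0.6915^2 = 0.478172
P(M+2) = 2 × 0.6915^1 × 0.3085^1 = 0.426656
P(M+4) = 0.3085^2 = 0.095172
The M peak is largest (0.478172); scaling to 100 gives 100.00 : 89.23 : 19.90.

100.00 : 89.23 : 19.90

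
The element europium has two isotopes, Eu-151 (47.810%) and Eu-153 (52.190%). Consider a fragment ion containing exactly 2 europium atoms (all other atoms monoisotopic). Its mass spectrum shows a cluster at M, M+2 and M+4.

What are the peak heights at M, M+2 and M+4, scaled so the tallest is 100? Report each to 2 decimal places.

45.80 : 100.00 : 54.58

Each Eu atom is independently Eu-151 (p = 0.47810) or Eu-153 (q = 0.52190); the cluster is the binomial expansion (p + q)^2.
P(M) = 0.47810^2 = 0.228580
P(M+2) = 2 × 0.47810^1 × 0.52190^1 = 0.499041
P(M+4) = 0.52190^2 = 0.272380
The M+2 peak is largest (0.499041); scaling to 100 gives 45.80 : 100.00 : 54.58.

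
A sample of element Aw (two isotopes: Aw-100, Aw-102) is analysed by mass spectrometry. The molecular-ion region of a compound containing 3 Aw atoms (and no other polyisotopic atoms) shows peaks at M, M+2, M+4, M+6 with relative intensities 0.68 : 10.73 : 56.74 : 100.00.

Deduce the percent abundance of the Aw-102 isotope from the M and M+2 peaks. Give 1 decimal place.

84.0%

If p is the fraction of Aw that is Aw-100, then I(M+2)/I(M) = [C(3,1)·p^2·(1−p)] / p^3 = 3·(1−p)/p = 10.73/0.68 = 15.7794
(1−p)/p = 15.7794/3 = 5.2598  ⇒  p = 1/(1 + 5.2598) = 0.1597
Aw-100: 16.0%, Aw-102: 84.0%.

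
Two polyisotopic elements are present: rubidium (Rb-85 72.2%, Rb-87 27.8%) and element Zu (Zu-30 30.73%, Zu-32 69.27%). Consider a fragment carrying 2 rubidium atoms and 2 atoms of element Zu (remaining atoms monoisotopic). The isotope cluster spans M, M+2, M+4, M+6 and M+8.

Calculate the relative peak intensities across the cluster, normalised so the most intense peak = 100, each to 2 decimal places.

11.49 : 60.66 : 100.00 : 52.65 : 8.66

Rubidium pattern (n=2): 0.521284 : 0.401432 : 0.077284
Element Zu pattern (n=2): 0.09443329 : 0.42573342 : 0.47983329
Convolve the two distributions (both contribute in 2-u steps):
  M: 0.521284×0.09443329 = 0.049227
  M+2: 0.521284×0.42573342 + 0.401432×0.09443329 = 0.259837
  M+4: 0.521284×0.47983329 + 0.401432×0.42573342 + 0.077284×0.09443329 = 0.428331
  M+6: 0.401432×0.47983329 + 0.077284×0.42573342 = 0.225523
  M+8: 0.077284×0.47983329 = 0.037083
Scale to base peak (0.428331) = 100: 11.49 : 60.66 : 100.00 : 52.65 : 8.66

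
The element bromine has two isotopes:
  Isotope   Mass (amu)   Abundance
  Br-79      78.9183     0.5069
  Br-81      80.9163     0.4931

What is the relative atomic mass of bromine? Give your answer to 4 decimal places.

79.9035 amu

Average mass = Σ (abundance × isotope mass) = 0.5069 × 78.9183 + 0.4931 × 80.9163
= 40.00369 + 39.89983 = 79.90352 amu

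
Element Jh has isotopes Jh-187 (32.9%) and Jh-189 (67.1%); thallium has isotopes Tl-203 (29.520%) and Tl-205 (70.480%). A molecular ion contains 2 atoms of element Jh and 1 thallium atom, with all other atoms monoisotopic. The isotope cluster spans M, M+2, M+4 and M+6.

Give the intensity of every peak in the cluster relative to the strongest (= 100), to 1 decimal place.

7.2 : 46.5 : 100.0 : 71.5

Element Jh pattern (n=2): 0.108241 : 0.441518 : 0.450241
Thallium pattern (n=1): 0.2952 : 0.7048
Convolve the two distributions (both contribute in 2-u steps):
  M: 0.108241×0.2952 = 0.031953
  M+2: 0.108241×0.7048 + 0.441518×0.2952 = 0.206624
  M+4: 0.441518×0.7048 + 0.450241×0.2952 = 0.444093
  M+6: 0.450241×0.7048 = 0.317330
Scale to base peak (0.444093) = 100: 7.2 : 46.5 : 100.0 : 71.5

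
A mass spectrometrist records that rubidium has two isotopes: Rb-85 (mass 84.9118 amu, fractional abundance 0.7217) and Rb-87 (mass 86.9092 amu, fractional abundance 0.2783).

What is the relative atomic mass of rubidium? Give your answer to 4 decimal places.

Ar = Σ fᵢ·mᵢ = 0.7217 × 84.9118 + 0.2783 × 86.9092
= 61.28085 + 24.18683 = 85.46768 amu

85.4677 amu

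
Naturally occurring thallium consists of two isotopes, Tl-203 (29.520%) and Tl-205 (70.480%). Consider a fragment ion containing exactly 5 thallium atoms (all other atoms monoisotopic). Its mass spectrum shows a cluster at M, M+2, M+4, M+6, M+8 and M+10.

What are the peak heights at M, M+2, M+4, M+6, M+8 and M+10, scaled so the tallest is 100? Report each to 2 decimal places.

0.62 : 7.35 : 35.09 : 83.77 : 100.00 : 47.75

The 5 Tl atoms are independent, so intensities follow the terms of (0.29520 + 0.70480)^5.
P(M) = 0.29520^5 = 0.002242
P(M+2) = 5 × 0.29520^4 × 0.70480^1 = 0.026761
P(M+4) = 10 × 0.29520^3 × 0.70480^2 = 0.127785
P(M+6) = 10 × 0.29520^2 × 0.70480^3 = 0.305092
P(M+8) = 5 × 0.29520^1 × 0.70480^4 = 0.364208
P(M+10) = 0.70480^5 = 0.173912
The M+8 peak is largest (0.364208); scaling to 100 gives 0.62 : 7.35 : 35.09 : 83.77 : 100.00 : 47.75.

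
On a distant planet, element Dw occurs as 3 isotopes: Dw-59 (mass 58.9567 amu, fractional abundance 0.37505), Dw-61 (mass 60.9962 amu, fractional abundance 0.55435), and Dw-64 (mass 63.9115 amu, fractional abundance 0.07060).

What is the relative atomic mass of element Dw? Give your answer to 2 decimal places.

Ar = Σ fᵢ·mᵢ = 0.37505 × 58.9567 + 0.55435 × 60.9962 + 0.07060 × 63.9115
= 22.11171 + 33.81324 + 4.51215 = 60.43710 amu

60.44 amu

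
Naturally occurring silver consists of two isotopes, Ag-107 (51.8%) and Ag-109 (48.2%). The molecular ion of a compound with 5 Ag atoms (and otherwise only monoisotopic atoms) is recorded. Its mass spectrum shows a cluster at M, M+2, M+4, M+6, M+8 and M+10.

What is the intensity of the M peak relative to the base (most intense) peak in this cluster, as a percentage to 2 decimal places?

11.55%

(0.518 + 0.482)^5 gives M 0.0373, M+2 0.1735, M+4 0.3229, M+6 0.3005, M+8 0.1398, M+10 0.0260; the largest is M+4.
P(M+4) = C(5,2) × 0.518^3 × 0.482^2 = 10 × 0.13899183 × 0.232324 = 0.322911 (base)
P(M) = C(5,0) × 0.518^5 × 0.482^0 = 1 × 0.03729484 × 1.0000 = 0.037295
Relative intensity = 0.037295 / 0.322911 × 100 = 11.55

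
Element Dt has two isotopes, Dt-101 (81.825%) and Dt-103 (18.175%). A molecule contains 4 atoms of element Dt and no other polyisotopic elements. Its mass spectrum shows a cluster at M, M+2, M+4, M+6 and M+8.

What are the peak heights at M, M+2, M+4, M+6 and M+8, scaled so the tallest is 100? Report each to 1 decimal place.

100.0 : 88.8 : 29.6 : 4.4 : 0.2

Expanding (0.81825 + 0.18175)^4:
P(M) = 0.81825^4 = 0.448275
P(M+2) = 4 × 0.81825^3 × 0.18175^1 = 0.398284
P(M+4) = 6 × 0.81825^2 × 0.18175^2 = 0.132700
P(M+6) = 4 × 0.81825^1 × 0.18175^3 = 0.019650
P(M+8) = 0.18175^4 = 0.001091
The M peak is largest (0.448275); scaling to 100 gives 100.0 : 88.8 : 29.6 : 4.4 : 0.2.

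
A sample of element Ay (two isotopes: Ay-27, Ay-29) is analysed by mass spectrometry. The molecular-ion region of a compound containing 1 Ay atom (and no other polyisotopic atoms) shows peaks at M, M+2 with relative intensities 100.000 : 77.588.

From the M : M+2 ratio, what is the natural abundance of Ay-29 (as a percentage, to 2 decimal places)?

If p is the fraction of Ay that is Ay-27, then I(M+2)/I(M) = [C(1,1)·p^0·(1−p)] / p^1 = 1·(1−p)/p = 77.588/100.000 = 0.7759
(1−p)/p = 0.7759/1 = 0.7759  ⇒  p = 1/(1 + 0.7759) = 0.5631
Ay-27: 56.31%, Ay-29: 43.69%.

43.69%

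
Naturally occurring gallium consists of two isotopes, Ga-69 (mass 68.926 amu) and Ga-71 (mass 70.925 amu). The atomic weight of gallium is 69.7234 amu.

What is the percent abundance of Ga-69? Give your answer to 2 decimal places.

60.11%

With x = fraction of Ga-69 (so Ga-71 is 1 − x):
68.926·x + 70.925·(1 − x) = 69.7234
(68.926 − 70.925)·x = 69.7234 − 70.925
x = -1.2016 / -1.999 = 0.60110 → 60.11% Ga-69, 39.89% Ga-71.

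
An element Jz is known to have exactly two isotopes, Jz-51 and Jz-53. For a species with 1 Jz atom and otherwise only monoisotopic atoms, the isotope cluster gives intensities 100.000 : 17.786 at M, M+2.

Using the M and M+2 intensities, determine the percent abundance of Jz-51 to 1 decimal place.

84.9%

Let p = fractional abundance of Jz-51. I(M+2)/I(M) = [C(1,1)·p^0·(1−p)] / p^1 = 1·(1−p)/p = 17.786/100.000 = 0.1779
(1−p)/p = 0.1779/1 = 0.1779  ⇒  p = 1/(1 + 0.1779) = 0.8490
Jz-51: 84.9%, Jz-53: 15.1%.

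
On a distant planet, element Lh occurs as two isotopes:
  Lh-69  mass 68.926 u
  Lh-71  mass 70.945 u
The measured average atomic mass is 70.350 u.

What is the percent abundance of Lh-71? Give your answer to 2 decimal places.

Writing the weighted mean with unknown fraction x of Lh-69:
68.926·x + 70.945·(1 − x) = 70.350
(68.926 − 70.945)·x = 70.350 − 70.945
x = -0.595 / -2.019 = 0.29470 → 29.47% Lh-69, 70.53% Lh-71.

70.53%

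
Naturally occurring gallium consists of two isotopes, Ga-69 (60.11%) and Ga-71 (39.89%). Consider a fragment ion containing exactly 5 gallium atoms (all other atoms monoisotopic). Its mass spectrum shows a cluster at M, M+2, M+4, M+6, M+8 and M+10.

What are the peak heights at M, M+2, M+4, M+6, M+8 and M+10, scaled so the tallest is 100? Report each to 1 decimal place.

22.7 : 75.3 : 100.0 : 66.4 : 22.0 : 2.9

Each Ga atom is independently Ga-69 (p = 0.6011) or Ga-71 (q = 0.3989); the cluster is the binomial expansion (p + q)^5.
P(M) = 0.6011^5 = 0.078475
P(M+2) = 5 × 0.6011^4 × 0.3989^1 = 0.260388
P(M+4) = 10 × 0.6011^3 × 0.3989^2 = 0.345596
P(M+6) = 10 × 0.6011^2 × 0.3989^3 = 0.229343
P(M+8) = 5 × 0.6011^1 × 0.3989^4 = 0.076098
P(M+10) = 0.3989^5 = 0.010100
The M+4 peak is largest (0.345596); scaling to 100 gives 22.7 : 75.3 : 100.0 : 66.4 : 22.0 : 2.9.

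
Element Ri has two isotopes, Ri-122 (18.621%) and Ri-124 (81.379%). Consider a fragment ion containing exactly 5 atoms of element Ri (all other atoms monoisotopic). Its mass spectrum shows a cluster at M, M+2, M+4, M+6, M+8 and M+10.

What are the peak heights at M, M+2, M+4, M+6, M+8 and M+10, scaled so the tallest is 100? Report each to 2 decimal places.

0.05 : 1.20 : 10.47 : 45.76 : 100.00 : 87.41

The 5 Ri atoms are independent, so intensities follow the terms of (0.18621 + 0.81379)^5.
P(M) = 0.18621^5 = 0.000224
P(M+2) = 5 × 0.18621^4 × 0.81379^1 = 0.004892
P(M+4) = 10 × 0.18621^3 × 0.81379^2 = 0.042760
P(M+6) = 10 × 0.18621^2 × 0.81379^3 = 0.186871
P(M+8) = 5 × 0.18621^1 × 0.81379^4 = 0.408340
P(M+10) = 0.81379^5 = 0.356912
The M+8 peak is largest (0.408340); scaling to 100 gives 0.05 : 1.20 : 10.47 : 45.76 : 100.00 : 87.41.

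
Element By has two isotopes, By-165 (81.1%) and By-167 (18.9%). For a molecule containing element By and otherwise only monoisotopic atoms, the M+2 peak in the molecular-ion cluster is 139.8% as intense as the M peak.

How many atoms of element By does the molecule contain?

The M+2/M ratio from n By atoms is n · q/p = n · 0.189/0.811.
n = 1.398 × 0.811/0.189 = 6.00 ≈ 6

6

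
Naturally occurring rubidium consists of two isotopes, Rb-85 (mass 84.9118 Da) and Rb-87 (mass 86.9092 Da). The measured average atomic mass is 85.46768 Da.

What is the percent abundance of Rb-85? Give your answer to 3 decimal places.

With x = fraction of Rb-85 (so Rb-87 is 1 − x):
84.9118·x + 86.9092·(1 − x) = 85.46768
(84.9118 − 86.9092)·x = 85.46768 − 86.9092
x = -1.44152 / -1.9974 = 0.72170 → 72.170% Rb-85, 27.830% Rb-87.

72.170%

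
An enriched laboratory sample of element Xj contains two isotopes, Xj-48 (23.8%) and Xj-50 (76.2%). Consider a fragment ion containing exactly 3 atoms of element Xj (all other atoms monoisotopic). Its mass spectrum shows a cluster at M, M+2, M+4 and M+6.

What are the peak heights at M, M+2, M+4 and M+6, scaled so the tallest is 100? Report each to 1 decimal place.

The 3 Xj atoms are independent, so intensities follow the terms of (0.238 + 0.762)^3.
P(M) = 0.238^3 = 0.013481
P(M+2) = 3 × 0.238^2 × 0.762^1 = 0.129488
P(M+4) = 3 × 0.238^1 × 0.762^2 = 0.414580
P(M+6) = 0.762^3 = 0.442451
The M+6 peak is largest (0.442451); scaling to 100 gives 3.0 : 29.3 : 93.7 : 100.0.

3.0 : 29.3 : 93.7 : 100.0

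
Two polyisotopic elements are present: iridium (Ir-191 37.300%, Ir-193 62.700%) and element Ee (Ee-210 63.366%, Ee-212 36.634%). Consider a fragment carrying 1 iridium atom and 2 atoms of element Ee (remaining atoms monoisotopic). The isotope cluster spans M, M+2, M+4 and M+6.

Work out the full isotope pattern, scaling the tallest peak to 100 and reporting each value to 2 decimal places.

35.25 : 100.00 : 80.29 : 19.80

Iridium pattern (n=1): 0.3730 : 0.6270
Element Ee pattern (n=2): 0.401525 : 0.46427001 : 0.134205
Convolve the two distributions (both contribute in 2-u steps):
  M: 0.3730×0.401525 = 0.149769
  M+2: 0.3730×0.46427001 + 0.6270×0.401525 = 0.424929
  M+4: 0.3730×0.134205 + 0.6270×0.46427001 = 0.341156
  M+6: 0.6270×0.134205 = 0.084147
Scale to base peak (0.424929) = 100: 35.25 : 100.00 : 80.29 : 19.80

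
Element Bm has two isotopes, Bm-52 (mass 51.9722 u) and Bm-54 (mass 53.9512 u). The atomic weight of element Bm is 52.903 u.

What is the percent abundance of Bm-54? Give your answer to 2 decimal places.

47.03%

Writing the weighted mean with unknown fraction x of Bm-52:
51.9722·x + 53.9512·(1 − x) = 52.903
(51.9722 − 53.9512)·x = 52.903 − 53.9512
x = -1.0482 / -1.9790 = 0.52966 → 52.97% Bm-52, 47.03% Bm-54.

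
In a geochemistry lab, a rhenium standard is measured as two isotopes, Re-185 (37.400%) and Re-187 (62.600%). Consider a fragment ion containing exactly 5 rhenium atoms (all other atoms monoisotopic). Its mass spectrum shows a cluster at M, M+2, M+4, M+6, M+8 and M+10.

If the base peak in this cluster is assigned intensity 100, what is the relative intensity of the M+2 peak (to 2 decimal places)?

17.85

Binomial terms of (0.37400 + 0.62600)^5: M 0.0073, M+2 0.0612, M+4 0.2050, M+6 0.3431, M+8 0.2872, M+10 0.0961 → M+6 is the base peak.
P(M+6) = C(5,3) × 0.37400^2 × 0.62600^3 = 10 × 0.139876 × 0.24531438 = 0.343136 (base)
P(M+2) = C(5,1) × 0.37400^4 × 0.62600^1 = 5 × 0.0195653 × 0.6260 = 0.061239
Relative intensity = 0.061239 / 0.343136 × 100 = 17.85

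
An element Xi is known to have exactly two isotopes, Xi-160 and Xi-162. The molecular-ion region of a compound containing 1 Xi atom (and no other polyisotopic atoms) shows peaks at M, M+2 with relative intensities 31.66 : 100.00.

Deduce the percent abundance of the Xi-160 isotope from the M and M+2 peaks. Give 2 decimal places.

Write p for the Xi-160 fraction. I(M+2)/I(M) = [C(1,1)·p^0·(1−p)] / p^1 = 1·(1−p)/p = 100.00/31.66 = 3.1586
(1−p)/p = 3.1586/1 = 3.1586  ⇒  p = 1/(1 + 3.1586) = 0.2405
Xi-160: 24.05%, Xi-162: 75.95%.

24.05%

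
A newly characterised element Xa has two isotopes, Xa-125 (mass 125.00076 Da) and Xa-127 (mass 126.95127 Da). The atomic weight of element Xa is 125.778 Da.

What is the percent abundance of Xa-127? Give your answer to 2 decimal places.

Writing the weighted mean with unknown fraction x of Xa-125:
125.00076·x + 126.95127·(1 − x) = 125.778
(125.00076 − 126.95127)·x = 125.778 − 126.95127
x = -1.17327 / -1.95051 = 0.60152 → 60.15% Xa-125, 39.85% Xa-127.

39.85%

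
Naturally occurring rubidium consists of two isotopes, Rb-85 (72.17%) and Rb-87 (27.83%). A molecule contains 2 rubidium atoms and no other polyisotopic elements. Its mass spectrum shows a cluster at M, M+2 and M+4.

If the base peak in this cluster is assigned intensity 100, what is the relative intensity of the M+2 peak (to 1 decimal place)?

77.1

Binomial terms of (0.7217 + 0.2783)^2: M 0.5209, M+2 0.4017, M+4 0.0775 → M is the base peak.
P(M) = C(2,0) × 0.7217^2 × 0.2783^0 = 1 × 0.52085089 × 1.0000 = 0.520851 (base)
P(M+2) = C(2,1) × 0.7217^1 × 0.2783^1 = 2 × 0.7217 × 0.2783 = 0.401698
Relative intensity = 0.401698 / 0.520851 × 100 = 77.1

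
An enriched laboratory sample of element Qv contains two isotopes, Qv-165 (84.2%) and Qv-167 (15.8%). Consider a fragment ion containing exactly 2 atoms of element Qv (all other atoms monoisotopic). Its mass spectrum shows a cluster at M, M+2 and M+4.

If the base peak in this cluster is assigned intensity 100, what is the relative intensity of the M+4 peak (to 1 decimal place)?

3.5

Binomial terms of (0.842 + 0.158)^2: M 0.7090, M+2 0.2661, M+4 0.0250 → M is the base peak.
P(M) = C(2,0) × 0.842^2 × 0.158^0 = 1 × 0.708964 × 1.0000 = 0.708964 (base)
P(M+4) = C(2,2) × 0.842^0 × 0.158^2 = 1 × 1.0000 × 0.024964 = 0.024964
Relative intensity = 0.024964 / 0.708964 × 100 = 3.5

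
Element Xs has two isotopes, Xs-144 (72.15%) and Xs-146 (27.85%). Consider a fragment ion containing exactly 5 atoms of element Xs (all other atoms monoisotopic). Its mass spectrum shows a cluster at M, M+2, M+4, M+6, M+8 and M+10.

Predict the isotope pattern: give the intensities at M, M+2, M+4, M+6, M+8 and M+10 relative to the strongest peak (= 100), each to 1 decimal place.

51.8 : 100.0 : 77.2 : 29.8 : 5.8 : 0.4

Expanding (0.7215 + 0.2785)^5:
P(M) = 0.7215^5 = 0.195516
P(M+2) = 5 × 0.7215^4 × 0.2785^1 = 0.377347
P(M+4) = 10 × 0.7215^3 × 0.2785^2 = 0.291313
P(M+6) = 10 × 0.7215^2 × 0.2785^3 = 0.112447
P(M+8) = 5 × 0.7215^1 × 0.2785^4 = 0.021702
P(M+10) = 0.2785^5 = 0.001675
The M+2 peak is largest (0.377347); scaling to 100 gives 51.8 : 100.0 : 77.2 : 29.8 : 5.8 : 0.4.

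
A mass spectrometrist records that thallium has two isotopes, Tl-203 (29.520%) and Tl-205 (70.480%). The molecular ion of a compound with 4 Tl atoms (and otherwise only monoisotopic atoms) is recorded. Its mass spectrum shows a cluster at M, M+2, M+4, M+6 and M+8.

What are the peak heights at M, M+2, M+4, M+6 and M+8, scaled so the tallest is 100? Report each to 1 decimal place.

1.8 : 17.5 : 62.8 : 100.0 : 59.7

Expanding (0.29520 + 0.70480)^4:
P(M) = 0.29520^4 = 0.007594
P(M+2) = 4 × 0.29520^3 × 0.70480^1 = 0.072523
P(M+4) = 6 × 0.29520^2 × 0.70480^2 = 0.259726
P(M+6) = 4 × 0.29520^1 × 0.70480^3 = 0.413403
P(M+8) = 0.70480^4 = 0.246754
The M+6 peak is largest (0.413403); scaling to 100 gives 1.8 : 17.5 : 62.8 : 100.0 : 59.7.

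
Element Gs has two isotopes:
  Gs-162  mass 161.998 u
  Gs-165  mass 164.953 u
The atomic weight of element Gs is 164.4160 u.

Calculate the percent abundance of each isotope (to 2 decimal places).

Gs-162: 18.17%, Gs-165: 81.83%

With x = fraction of Gs-162 (so Gs-165 is 1 − x):
161.998·x + 164.953·(1 − x) = 164.4160
(161.998 − 164.953)·x = 164.4160 − 164.953
x = -0.5370 / -2.955 = 0.18173 → 18.17% Gs-162, 81.83% Gs-165.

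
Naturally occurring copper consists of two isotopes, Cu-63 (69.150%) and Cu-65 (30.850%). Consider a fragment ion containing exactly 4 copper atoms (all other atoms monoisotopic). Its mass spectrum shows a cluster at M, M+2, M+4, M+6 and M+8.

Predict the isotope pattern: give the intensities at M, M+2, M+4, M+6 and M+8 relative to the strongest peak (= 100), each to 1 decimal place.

56.0 : 100.0 : 66.9 : 19.9 : 2.2

Each Cu atom is independently Cu-63 (p = 0.69150) or Cu-65 (q = 0.30850); the cluster is the binomial expansion (p + q)^4.
P(M) = 0.69150^4 = 0.228649
P(M+2) = 4 × 0.69150^3 × 0.30850^1 = 0.408030
P(M+4) = 6 × 0.69150^2 × 0.30850^2 = 0.273052
P(M+6) = 4 × 0.69150^1 × 0.30850^3 = 0.081212
P(M+8) = 0.30850^4 = 0.009058
The M+2 peak is largest (0.408030); scaling to 100 gives 56.0 : 100.0 : 66.9 : 19.9 : 2.2.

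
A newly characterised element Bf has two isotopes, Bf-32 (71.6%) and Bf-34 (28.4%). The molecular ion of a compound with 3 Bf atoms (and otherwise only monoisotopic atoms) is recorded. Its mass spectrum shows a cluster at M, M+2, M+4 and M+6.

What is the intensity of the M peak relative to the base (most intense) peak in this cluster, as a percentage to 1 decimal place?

84.0%

Binomial terms of (0.716 + 0.284)^3: M 0.3671, M+2 0.4368, M+4 0.1732, M+6 0.0229 → M+2 is the base peak.
P(M+2) = C(3,1) × 0.716^2 × 0.284^1 = 3 × 0.512656 × 0.2840 = 0.436783 (base)
P(M) = C(3,0) × 0.716^3 × 0.284^0 = 1 × 0.3670617 × 1.0000 = 0.367062
Relative intensity = 0.367062 / 0.436783 × 100 = 84.0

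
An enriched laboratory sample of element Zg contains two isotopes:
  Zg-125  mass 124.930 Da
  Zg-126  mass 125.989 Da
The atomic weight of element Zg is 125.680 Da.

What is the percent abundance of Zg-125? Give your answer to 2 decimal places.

29.18%

Writing the weighted mean with unknown fraction x of Zg-125:
124.930·x + 125.989·(1 − x) = 125.680
(124.930 − 125.989)·x = 125.680 − 125.989
x = -0.309 / -1.059 = 0.29178 → 29.18% Zg-125, 70.82% Zg-126.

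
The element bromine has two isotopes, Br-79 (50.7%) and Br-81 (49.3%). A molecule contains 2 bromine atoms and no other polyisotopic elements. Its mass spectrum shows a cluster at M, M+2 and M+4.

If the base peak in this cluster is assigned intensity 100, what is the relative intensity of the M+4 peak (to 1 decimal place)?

48.6

Term probabilities: M 0.2570, M+2 0.4999, M+4 0.2430. Base peak = M+2.
P(M+2) = C(2,1) × 0.507^1 × 0.493^1 = 2 × 0.5070 × 0.4930 = 0.499902 (base)
P(M+4) = C(2,2) × 0.507^0 × 0.493^2 = 1 × 1.0000 × 0.243049 = 0.243049
Relative intensity = 0.243049 / 0.499902 × 100 = 48.6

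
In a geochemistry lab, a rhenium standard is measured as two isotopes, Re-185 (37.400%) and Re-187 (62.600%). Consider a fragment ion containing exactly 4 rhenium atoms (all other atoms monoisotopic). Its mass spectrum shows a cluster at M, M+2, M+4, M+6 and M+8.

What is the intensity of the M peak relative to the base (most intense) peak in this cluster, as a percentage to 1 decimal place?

Binomial terms of (0.37400 + 0.62600)^4: M 0.0196, M+2 0.1310, M+4 0.3289, M+6 0.3670, M+8 0.1536 → M+6 is the base peak.
P(M+6) = C(4,3) × 0.37400^1 × 0.62600^3 = 4 × 0.3740 × 0.24531438 = 0.366990 (base)
P(M) = C(4,0) × 0.37400^4 × 0.62600^0 = 1 × 0.0195653 × 1.0000 = 0.019565
Relative intensity = 0.019565 / 0.366990 × 100 = 5.3

5.3%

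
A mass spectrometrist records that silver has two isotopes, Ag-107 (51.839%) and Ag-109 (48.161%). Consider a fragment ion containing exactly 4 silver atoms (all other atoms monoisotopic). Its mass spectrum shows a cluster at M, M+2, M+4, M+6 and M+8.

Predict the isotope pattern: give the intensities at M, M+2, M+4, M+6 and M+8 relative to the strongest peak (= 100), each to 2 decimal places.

19.31 : 71.76 : 100.00 : 61.94 : 14.39

The 4 Ag atoms are independent, so intensities follow the terms of (0.51839 + 0.48161)^4.
P(M) = 0.51839^4 = 0.072215
P(M+2) = 4 × 0.51839^3 × 0.48161^1 = 0.268365
P(M+4) = 6 × 0.51839^2 × 0.48161^2 = 0.373986
P(M+6) = 4 × 0.51839^1 × 0.48161^3 = 0.231634
P(M+8) = 0.48161^4 = 0.053800
The M+4 peak is largest (0.373986); scaling to 100 gives 19.31 : 71.76 : 100.00 : 61.94 : 14.39.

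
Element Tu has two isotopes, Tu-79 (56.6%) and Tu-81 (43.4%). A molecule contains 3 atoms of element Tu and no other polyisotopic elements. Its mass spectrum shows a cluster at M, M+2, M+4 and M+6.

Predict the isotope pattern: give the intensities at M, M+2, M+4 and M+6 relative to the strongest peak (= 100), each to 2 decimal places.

Expanding (0.566 + 0.434)^3:
P(M) = 0.566^3 = 0.181321
P(M+2) = 3 × 0.566^2 × 0.434^1 = 0.417104
P(M+4) = 3 × 0.566^1 × 0.434^2 = 0.319828
P(M+6) = 0.434^3 = 0.081747
The M+2 peak is largest (0.417104); scaling to 100 gives 43.47 : 100.00 : 76.68 : 19.60.

43.47 : 100.00 : 76.68 : 19.60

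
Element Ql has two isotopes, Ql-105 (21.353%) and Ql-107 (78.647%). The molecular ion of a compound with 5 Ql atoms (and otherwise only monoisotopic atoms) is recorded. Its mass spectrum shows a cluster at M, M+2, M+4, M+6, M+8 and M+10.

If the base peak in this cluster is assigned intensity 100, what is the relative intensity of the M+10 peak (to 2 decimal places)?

73.66

Term probabilities: M 0.0004, M+2 0.0082, M+4 0.0602, M+6 0.2218, M+8 0.4085, M+10 0.3009. Base peak = M+8.
P(M+8) = C(5,4) × 0.21353^1 × 0.78647^4 = 5 × 0.21353 × 0.38258562 = 0.408468 (base)
P(M+10) = C(5,5) × 0.21353^0 × 0.78647^5 = 1 × 1.0000 × 0.30089211 = 0.300892
Relative intensity = 0.300892 / 0.408468 × 100 = 73.66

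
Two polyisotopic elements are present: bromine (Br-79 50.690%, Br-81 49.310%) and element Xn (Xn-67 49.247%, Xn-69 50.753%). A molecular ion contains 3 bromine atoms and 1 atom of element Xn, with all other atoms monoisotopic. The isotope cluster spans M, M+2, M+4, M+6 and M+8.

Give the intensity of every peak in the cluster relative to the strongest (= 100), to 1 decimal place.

Bromine pattern (n=3): 0.13024674 : 0.3801026 : 0.36975457 : 0.11989609
Element Xn pattern (n=1): 0.49247 : 0.50753
Convolve the two distributions (both contribute in 2-u steps):
  M: 0.13024674×0.49247 = 0.064143
  M+2: 0.13024674×0.50753 + 0.3801026×0.49247 = 0.253293
  M+4: 0.3801026×0.50753 + 0.36975457×0.49247 = 0.375007
  M+6: 0.36975457×0.50753 + 0.11989609×0.49247 = 0.246707
  M+8: 0.11989609×0.50753 = 0.060851
Scale to base peak (0.375007) = 100: 17.1 : 67.5 : 100.0 : 65.8 : 16.2

17.1 : 67.5 : 100.0 : 65.8 : 16.2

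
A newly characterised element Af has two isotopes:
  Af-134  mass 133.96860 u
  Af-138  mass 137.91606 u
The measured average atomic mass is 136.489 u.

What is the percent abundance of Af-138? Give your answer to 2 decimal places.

63.85%

Writing the weighted mean with unknown fraction x of Af-134:
133.96860·x + 137.91606·(1 − x) = 136.489
(133.96860 − 137.91606)·x = 136.489 − 137.91606
x = -1.42706 / -3.94746 = 0.36151 → 36.15% Af-134, 63.85% Af-138.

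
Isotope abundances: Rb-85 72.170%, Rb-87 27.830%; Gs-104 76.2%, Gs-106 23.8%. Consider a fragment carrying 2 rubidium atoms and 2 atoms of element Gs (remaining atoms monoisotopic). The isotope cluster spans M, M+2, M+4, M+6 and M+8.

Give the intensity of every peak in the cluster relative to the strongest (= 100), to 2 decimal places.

Rubidium pattern (n=2): 0.52085089 : 0.40169822 : 0.07745089
Element Gs pattern (n=2): 0.580644 : 0.362712 : 0.056644
Convolve the two distributions (both contribute in 2-u steps):
  M: 0.52085089×0.580644 = 0.302429
  M+2: 0.52085089×0.362712 + 0.40169822×0.580644 = 0.422163
  M+4: 0.52085089×0.056644 + 0.40169822×0.362712 + 0.07745089×0.580644 = 0.220175
  M+6: 0.40169822×0.056644 + 0.07745089×0.362712 = 0.050846
  M+8: 0.07745089×0.056644 = 0.004387
Scale to base peak (0.422163) = 100: 71.64 : 100.00 : 52.15 : 12.04 : 1.04

71.64 : 100.00 : 52.15 : 12.04 : 1.04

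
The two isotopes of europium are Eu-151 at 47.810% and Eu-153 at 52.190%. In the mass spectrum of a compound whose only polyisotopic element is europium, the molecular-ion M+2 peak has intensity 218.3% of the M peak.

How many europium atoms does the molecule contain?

2

With n Eu atoms, P(M+2)/P(M) = C(n,1)·p^(n−1)q / p^n = n·q/p = n · 0.52190/0.47810.
n = 2.183 × 0.47810/0.52190 = 2.00 ≈ 2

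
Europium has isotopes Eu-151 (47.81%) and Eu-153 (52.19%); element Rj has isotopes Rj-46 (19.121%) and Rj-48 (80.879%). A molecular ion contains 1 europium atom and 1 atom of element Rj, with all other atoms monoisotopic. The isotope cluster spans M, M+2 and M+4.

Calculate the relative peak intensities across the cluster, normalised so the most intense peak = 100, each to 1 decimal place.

Europium pattern (n=1): 0.4781 : 0.5219
Element Rj pattern (n=1): 0.19121 : 0.80879
Convolve the two distributions (both contribute in 2-u steps):
  M: 0.4781×0.19121 = 0.091418
  M+2: 0.4781×0.80879 + 0.5219×0.19121 = 0.486475
  M+4: 0.5219×0.80879 = 0.422108
Scale to base peak (0.486475) = 100: 18.8 : 100.0 : 86.8

18.8 : 100.0 : 86.8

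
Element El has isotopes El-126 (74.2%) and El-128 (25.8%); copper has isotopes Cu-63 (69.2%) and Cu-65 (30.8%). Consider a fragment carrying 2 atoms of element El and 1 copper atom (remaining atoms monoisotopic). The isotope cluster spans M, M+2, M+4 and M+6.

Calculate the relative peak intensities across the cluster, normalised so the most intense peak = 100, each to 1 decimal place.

87.7 : 100.0 : 37.7 : 4.7

Element El pattern (n=2): 0.550564 : 0.382872 : 0.066564
Copper pattern (n=1): 0.6920 : 0.3080
Convolve the two distributions (both contribute in 2-u steps):
  M: 0.550564×0.6920 = 0.380990
  M+2: 0.550564×0.3080 + 0.382872×0.6920 = 0.434521
  M+4: 0.382872×0.3080 + 0.066564×0.6920 = 0.163987
  M+6: 0.066564×0.3080 = 0.020502
Scale to base peak (0.434521) = 100: 87.7 : 100.0 : 37.7 : 4.7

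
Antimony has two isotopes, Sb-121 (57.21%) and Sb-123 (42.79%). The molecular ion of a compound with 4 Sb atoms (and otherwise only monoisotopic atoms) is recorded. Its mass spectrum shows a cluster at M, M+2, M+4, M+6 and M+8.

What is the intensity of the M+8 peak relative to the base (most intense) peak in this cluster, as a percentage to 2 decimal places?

9.32%

Term probabilities: M 0.1071, M+2 0.3205, M+4 0.3596, M+6 0.1793, M+8 0.0335. Base peak = M+4.
P(M+4) = C(4,2) × 0.5721^2 × 0.4279^2 = 6 × 0.32729841 × 0.18309841 = 0.359567 (base)
P(M+8) = C(4,4) × 0.5721^0 × 0.4279^4 = 1 × 1.0000 × 0.03352503 = 0.033525
Relative intensity = 0.033525 / 0.359567 × 100 = 9.32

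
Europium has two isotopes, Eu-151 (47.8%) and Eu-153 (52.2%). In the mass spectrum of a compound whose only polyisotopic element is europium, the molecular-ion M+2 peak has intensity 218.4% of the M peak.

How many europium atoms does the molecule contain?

2

For n independent Eu atoms, I(M+2)/I(M) = n · (abundance Eu-153) / (abundance Eu-151) = n · 0.522/0.478.
n = 2.184 × 0.478/0.522 = 2.00 ≈ 2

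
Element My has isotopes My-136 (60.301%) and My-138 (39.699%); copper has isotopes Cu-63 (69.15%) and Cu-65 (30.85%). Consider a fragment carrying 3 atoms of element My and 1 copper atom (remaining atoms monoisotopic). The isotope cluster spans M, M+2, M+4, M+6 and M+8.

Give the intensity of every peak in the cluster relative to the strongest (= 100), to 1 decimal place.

Element My pattern (n=3): 0.21926714 : 0.43306177 : 0.28510505 : 0.06256604
Copper pattern (n=1): 0.6915 : 0.3085
Convolve the two distributions (both contribute in 2-u steps):
  M: 0.21926714×0.6915 = 0.151623
  M+2: 0.21926714×0.3085 + 0.43306177×0.6915 = 0.367106
  M+4: 0.43306177×0.3085 + 0.28510505×0.6915 = 0.330750
  M+6: 0.28510505×0.3085 + 0.06256604×0.6915 = 0.131219
  M+8: 0.06256604×0.3085 = 0.019302
Scale to base peak (0.367106) = 100: 41.3 : 100.0 : 90.1 : 35.7 : 5.3

41.3 : 100.0 : 90.1 : 35.7 : 5.3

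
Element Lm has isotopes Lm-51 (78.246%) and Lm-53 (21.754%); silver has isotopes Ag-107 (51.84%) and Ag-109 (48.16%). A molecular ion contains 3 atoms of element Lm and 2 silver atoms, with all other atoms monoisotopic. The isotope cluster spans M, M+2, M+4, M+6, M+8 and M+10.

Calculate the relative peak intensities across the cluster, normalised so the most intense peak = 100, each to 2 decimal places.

37.15 : 100.00 : 98.24 : 43.54 : 8.92 : 0.69

Element Lm pattern (n=3): 0.47905617 : 0.39956245 : 0.11108659 : 0.01029479
Silver pattern (n=2): 0.26873856 : 0.49932288 : 0.23193856
Convolve the two distributions (both contribute in 2-u steps):
  M: 0.47905617×0.26873856 = 0.128741
  M+2: 0.47905617×0.49932288 + 0.39956245×0.26873856 = 0.346582
  M+4: 0.47905617×0.23193856 + 0.39956245×0.49932288 + 0.11108659×0.26873856 = 0.340476
  M+6: 0.39956245×0.23193856 + 0.11108659×0.49932288 + 0.01029479×0.26873856 = 0.150909
  M+8: 0.11108659×0.23193856 + 0.01029479×0.49932288 = 0.030906
  M+10: 0.01029479×0.23193856 = 0.002388
Scale to base peak (0.346582) = 100: 37.15 : 100.00 : 98.24 : 43.54 : 8.92 : 0.69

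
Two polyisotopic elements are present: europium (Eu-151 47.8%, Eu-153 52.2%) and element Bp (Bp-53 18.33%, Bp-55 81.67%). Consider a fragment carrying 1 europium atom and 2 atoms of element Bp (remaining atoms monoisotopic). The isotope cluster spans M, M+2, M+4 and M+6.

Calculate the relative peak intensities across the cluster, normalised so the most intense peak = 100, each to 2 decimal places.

3.38 : 33.81 : 100.00 : 73.28

Europium pattern (n=1): 0.4780 : 0.5220
Element Bp pattern (n=2): 0.03359889 : 0.29940222 : 0.66699889
Convolve the two distributions (both contribute in 2-u steps):
  M: 0.4780×0.03359889 = 0.016060
  M+2: 0.4780×0.29940222 + 0.5220×0.03359889 = 0.160653
  M+4: 0.4780×0.66699889 + 0.5220×0.29940222 = 0.475113
  M+6: 0.5220×0.66699889 = 0.348173
Scale to base peak (0.475113) = 100: 3.38 : 33.81 : 100.00 : 73.28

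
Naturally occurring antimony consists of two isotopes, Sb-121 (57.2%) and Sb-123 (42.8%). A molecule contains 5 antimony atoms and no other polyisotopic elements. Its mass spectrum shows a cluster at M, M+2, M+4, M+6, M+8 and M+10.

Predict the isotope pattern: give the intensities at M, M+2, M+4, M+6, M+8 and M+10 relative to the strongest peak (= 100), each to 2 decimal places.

17.86 : 66.82 : 100.00 : 74.83 : 27.99 : 4.19

The 5 Sb atoms are independent, so intensities follow the terms of (0.572 + 0.428)^5.
P(M) = 0.572^5 = 0.061232
P(M+2) = 5 × 0.572^4 × 0.428^1 = 0.229086
P(M+4) = 10 × 0.572^3 × 0.428^2 = 0.342827
P(M+6) = 10 × 0.572^2 × 0.428^3 = 0.256521
P(M+8) = 5 × 0.572^1 × 0.428^4 = 0.095971
P(M+10) = 0.428^5 = 0.014362
The M+4 peak is largest (0.342827); scaling to 100 gives 17.86 : 66.82 : 100.00 : 74.83 : 27.99 : 4.19.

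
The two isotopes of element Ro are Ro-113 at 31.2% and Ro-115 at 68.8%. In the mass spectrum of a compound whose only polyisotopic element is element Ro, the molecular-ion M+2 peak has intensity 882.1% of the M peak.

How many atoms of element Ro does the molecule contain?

For n independent Ro atoms, I(M+2)/I(M) = n · (abundance Ro-115) / (abundance Ro-113) = n · 0.688/0.312.
n = 8.821 × 0.312/0.688 = 4.00 ≈ 4

4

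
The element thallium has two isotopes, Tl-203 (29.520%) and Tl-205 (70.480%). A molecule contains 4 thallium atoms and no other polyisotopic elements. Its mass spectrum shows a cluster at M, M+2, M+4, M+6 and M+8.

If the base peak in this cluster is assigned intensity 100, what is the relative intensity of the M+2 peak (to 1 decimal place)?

Term probabilities: M 0.0076, M+2 0.0725, M+4 0.2597, M+6 0.4134, M+8 0.2468. Base peak = M+6.
P(M+6) = C(4,3) × 0.29520^1 × 0.70480^3 = 4 × 0.2952 × 0.35010449 = 0.413403 (base)
P(M+2) = C(4,1) × 0.29520^3 × 0.70480^1 = 4 × 0.02572463 × 0.7048 = 0.072523
Relative intensity = 0.072523 / 0.413403 × 100 = 17.5

17.5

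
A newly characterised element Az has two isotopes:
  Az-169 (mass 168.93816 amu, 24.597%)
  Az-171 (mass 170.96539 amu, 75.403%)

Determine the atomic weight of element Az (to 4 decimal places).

Weight each isotope mass by its fractional abundance: 0.24597 × 168.93816 + 0.75403 × 170.96539
= 41.553719 + 128.913033 = 170.466752 amu

170.4668 amu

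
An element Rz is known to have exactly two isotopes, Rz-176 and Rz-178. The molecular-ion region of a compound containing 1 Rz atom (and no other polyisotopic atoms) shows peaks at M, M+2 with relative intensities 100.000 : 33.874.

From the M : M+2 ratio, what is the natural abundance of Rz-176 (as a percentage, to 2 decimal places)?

74.70%

Write p for the Rz-176 fraction. I(M+2)/I(M) = [C(1,1)·p^0·(1−p)] / p^1 = 1·(1−p)/p = 33.874/100.000 = 0.3387
(1−p)/p = 0.3387/1 = 0.3387  ⇒  p = 1/(1 + 0.3387) = 0.7470
Rz-176: 74.70%, Rz-178: 25.30%.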